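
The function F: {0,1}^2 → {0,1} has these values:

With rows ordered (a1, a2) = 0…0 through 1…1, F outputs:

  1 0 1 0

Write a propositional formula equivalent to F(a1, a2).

F(a1, a2) = NOT a2

The output is the negation of a2.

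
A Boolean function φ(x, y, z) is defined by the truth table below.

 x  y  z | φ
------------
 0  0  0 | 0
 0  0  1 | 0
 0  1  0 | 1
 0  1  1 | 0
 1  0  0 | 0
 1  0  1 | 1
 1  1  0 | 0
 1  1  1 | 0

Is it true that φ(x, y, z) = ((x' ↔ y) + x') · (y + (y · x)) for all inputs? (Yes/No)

Test each input against both φ and the formula:
  x=0, y=0, z=0: formula gives 0, φ = 0 ✓
  x=0, y=0, z=1: formula gives 0, φ = 0 ✓
  x=0, y=1, z=0: formula gives 1, φ = 1 ✓
  x=0, y=1, z=1: formula gives 1, but φ = 0 ✗
A single disagreement suffices: at (0,1,1) they differ, so the formula does not compute φ.

No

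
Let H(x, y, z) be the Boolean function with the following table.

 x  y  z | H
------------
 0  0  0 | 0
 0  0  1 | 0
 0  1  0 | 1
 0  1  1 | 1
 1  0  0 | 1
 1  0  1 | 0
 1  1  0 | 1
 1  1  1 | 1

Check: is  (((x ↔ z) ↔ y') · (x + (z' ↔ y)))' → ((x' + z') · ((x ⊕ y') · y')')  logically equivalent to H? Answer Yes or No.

Check the formula against H row by row:
  x=0, y=0, z=0: formula gives 0, H = 0 ✓
  x=0, y=0, z=1: formula gives 0, H = 0 ✓
  x=0, y=1, z=0: formula gives 1, H = 1 ✓
  x=0, y=1, z=1: formula gives 1, H = 1 ✓
  x=1, y=0, z=0: formula gives 1, H = 1 ✓
  x=1, y=0, z=1: formula gives 1, but H = 0 ✗
Row (1,0,1) is a counterexample, so the formula is not equivalent to H.

No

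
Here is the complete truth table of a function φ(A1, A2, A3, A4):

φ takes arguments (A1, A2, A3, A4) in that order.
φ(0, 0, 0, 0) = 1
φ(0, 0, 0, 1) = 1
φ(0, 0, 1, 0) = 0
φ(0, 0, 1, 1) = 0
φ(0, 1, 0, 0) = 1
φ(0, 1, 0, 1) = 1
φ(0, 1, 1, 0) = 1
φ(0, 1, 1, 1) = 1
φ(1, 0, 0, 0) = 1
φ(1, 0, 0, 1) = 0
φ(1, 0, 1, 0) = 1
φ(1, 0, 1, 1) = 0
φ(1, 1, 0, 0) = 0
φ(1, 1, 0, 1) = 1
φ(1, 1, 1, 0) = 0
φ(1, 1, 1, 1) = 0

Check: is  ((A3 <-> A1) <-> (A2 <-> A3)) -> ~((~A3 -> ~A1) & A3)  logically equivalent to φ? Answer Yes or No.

Check the formula against φ row by row:
  A1=0, A2=0, A3=0, A4=0: formula gives 1, φ = 1 ✓
  A1=0, A2=0, A3=0, A4=1: formula gives 1, φ = 1 ✓
  A1=0, A2=0, A3=1, A4=0: formula gives 0, φ = 0 ✓
  A1=0, A2=0, A3=1, A4=1: formula gives 0, φ = 0 ✓
  …
  A1=1, A2=0, A3=0, A4=1: formula gives 1, but φ = 0 ✗
Row (1,0,0,1) is a counterexample, so the formula is not equivalent to φ.

No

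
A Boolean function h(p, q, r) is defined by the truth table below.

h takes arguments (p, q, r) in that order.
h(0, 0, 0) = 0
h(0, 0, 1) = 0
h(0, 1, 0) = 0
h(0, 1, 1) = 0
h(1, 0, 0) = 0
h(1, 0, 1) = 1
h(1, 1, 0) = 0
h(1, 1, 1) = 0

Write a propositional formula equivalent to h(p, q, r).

h(p, q, r) = (p ∧ ¬q) ∧ r

Only row (1,0,1) gives 1. That row's minterm p·¬q·r is h directly.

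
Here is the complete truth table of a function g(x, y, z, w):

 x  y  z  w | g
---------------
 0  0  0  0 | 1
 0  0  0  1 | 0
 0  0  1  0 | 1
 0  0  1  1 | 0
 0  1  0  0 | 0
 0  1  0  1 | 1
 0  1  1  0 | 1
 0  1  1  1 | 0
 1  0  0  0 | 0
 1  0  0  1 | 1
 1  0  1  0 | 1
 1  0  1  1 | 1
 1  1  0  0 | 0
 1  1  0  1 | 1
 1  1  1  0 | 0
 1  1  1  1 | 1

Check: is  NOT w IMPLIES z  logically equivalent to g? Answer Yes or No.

No

Check the formula against g row by row:
  x=0, y=0, z=0, w=0: formula gives 0, but g = 1 ✗
A single disagreement suffices: at (0,0,0,0) they differ, so the formula does not compute g.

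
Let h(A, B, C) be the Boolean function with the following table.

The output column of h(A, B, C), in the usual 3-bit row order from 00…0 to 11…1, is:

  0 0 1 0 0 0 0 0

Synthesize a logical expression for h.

Only row (0,1,0) gives 1. That row's minterm ¬A·B·¬C is h directly.

h(A, B, C) = (NOT A AND B) AND NOT C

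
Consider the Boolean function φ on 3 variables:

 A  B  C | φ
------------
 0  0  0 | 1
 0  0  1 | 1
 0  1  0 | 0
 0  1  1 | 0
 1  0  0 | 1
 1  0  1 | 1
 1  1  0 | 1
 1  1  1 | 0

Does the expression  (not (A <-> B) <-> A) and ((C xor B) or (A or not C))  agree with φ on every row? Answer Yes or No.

No

Evaluate (not (A <-> B) <-> A) and ((C xor B) or (A or not C)) on each row and compare to φ:
  A=0, B=0, C=0: formula gives 1, φ = 1 ✓
  A=0, B=0, C=1: formula gives 1, φ = 1 ✓
  A=0, B=1, C=0: formula gives 0, φ = 0 ✓
  A=0, B=1, C=1: formula gives 0, φ = 0 ✓
  A=1, B=0, C=0: formula gives 1, φ = 1 ✓
  …
  A=1, B=1, C=0: formula gives 0, but φ = 1 ✗
A single disagreement suffices: at (1,1,0) they differ, so the formula does not compute φ.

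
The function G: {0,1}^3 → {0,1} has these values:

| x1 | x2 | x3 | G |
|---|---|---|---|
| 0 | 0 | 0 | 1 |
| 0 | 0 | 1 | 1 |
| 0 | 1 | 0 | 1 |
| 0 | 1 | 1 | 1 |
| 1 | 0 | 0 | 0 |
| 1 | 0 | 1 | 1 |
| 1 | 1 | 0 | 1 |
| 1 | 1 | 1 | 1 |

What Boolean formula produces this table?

Only row (1,0,0) gives 0. So G is 1 everywhere except there — the complement of the minterm x1·¬x2·¬x3.

G(x1, x2, x3) = ~((x1 & ~x2) & ~x3)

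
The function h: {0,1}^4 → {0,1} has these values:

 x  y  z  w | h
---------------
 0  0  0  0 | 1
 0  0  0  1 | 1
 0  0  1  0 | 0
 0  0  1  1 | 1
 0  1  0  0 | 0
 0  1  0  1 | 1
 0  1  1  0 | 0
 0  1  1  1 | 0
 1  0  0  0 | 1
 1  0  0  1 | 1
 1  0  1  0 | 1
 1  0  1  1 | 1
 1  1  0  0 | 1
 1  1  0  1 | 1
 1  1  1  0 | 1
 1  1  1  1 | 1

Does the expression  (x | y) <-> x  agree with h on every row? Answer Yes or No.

No

Evaluate (x | y) <-> x on each row and compare to h:
  x=0, y=0, z=0, w=0: formula gives 1, h = 1 ✓
  x=0, y=0, z=0, w=1: formula gives 1, h = 1 ✓
  x=0, y=0, z=1, w=0: formula gives 1, but h = 0 ✗
A single disagreement suffices: at (0,0,1,0) they differ, so the formula does not compute h.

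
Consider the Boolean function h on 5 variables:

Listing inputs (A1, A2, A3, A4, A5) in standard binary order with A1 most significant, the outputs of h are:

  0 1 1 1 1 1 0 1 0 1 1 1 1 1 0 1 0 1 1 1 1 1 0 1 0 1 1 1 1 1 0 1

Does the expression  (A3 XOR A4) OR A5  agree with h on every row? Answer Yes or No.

Yes

Check the formula against h row by row:
  A1=0, A2=0, A3=0, A4=0, A5=0: formula gives 0, h = 0 ✓
  A1=0, A2=0, A3=0, A4=0, A5=1: formula gives 1, h = 1 ✓
  A1=0, A2=0, A3=0, A4=1, A5=0: formula gives 1, h = 1 ✓
  A1=0, A2=0, A3=0, A4=1, A5=1: formula gives 1, h = 1 ✓
  … (the remaining 28 rows also agree.)
Every row agrees, so the formula is equivalent.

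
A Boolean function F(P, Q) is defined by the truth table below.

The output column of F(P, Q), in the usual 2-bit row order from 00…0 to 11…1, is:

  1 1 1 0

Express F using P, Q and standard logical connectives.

F(P, Q) = NOT (P AND Q)

The output is 0 only when every input is 1 — NAND of all inputs.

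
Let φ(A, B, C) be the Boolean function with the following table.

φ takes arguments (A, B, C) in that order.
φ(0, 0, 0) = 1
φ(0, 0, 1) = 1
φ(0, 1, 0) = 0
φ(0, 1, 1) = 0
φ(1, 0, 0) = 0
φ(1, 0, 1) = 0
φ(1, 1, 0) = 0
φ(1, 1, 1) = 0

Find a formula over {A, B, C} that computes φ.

φ(A, B, C) = ((NOT A AND NOT B) AND NOT C) OR ((NOT A AND NOT B) AND C)

φ=1 on 2 inputs: (0,0,0), (0,0,1). Reading each as a conjunction of literals (¬A·¬B·¬C, ¬A·¬B·C) and taking the OR gives the canonical DNF.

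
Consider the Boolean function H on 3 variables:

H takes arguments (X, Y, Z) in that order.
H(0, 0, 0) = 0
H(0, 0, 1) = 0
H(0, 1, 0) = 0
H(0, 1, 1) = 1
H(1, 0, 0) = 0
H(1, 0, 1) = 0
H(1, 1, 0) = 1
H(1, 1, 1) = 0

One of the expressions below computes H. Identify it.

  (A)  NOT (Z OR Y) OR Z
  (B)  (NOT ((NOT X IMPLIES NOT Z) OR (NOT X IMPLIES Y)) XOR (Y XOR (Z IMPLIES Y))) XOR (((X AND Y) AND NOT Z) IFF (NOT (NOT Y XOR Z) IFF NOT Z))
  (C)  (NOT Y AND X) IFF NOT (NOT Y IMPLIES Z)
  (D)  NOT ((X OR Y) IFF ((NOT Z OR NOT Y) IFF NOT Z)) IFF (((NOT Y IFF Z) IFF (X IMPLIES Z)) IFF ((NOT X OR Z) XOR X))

(A) disagrees with H on (0,0,0) (formula → 1, table → 0); rule it out.
(B) disagrees with H on (0,1,1) (formula → 0, table → 1); rule it out.
(C) disagrees with H on (0,0,1) (formula → 1, table → 0); rule it out.
That leaves (D). Evaluating it on every row reproduces the table of H exactly.

D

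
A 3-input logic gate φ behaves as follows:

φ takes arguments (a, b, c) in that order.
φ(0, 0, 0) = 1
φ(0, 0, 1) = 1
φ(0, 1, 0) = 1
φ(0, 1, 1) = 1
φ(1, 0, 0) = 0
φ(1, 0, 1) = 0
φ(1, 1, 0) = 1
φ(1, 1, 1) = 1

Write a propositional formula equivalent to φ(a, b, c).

The 0-rows are (1,0,0), (1,0,1). Take each as a conjunction (a·¬b·¬c, a·¬b·c), form their disjunction, and complement — that gives a formula that is 1 everywhere φ is.

φ(a, b, c) = (((a · b') · c') + ((a · b') · c))'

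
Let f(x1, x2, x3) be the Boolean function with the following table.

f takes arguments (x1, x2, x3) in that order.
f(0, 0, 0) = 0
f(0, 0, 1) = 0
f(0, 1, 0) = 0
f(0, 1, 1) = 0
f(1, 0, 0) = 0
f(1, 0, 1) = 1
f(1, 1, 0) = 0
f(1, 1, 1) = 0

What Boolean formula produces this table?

f is 1 on exactly one input, (1,0,1), whose minterm is x1·¬x2·x3. So f is just that conjunction.

f(x1, x2, x3) = (x1 AND NOT x2) AND x3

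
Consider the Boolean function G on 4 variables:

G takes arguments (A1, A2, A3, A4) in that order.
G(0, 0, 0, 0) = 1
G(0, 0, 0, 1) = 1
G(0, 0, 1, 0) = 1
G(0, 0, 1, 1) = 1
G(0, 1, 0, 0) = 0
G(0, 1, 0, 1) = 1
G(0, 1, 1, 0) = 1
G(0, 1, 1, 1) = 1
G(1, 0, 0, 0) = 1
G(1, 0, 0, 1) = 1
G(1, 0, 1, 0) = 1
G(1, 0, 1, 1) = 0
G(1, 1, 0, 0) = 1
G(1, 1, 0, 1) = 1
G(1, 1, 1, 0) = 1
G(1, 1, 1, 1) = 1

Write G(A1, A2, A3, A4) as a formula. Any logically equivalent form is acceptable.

G(A1, A2, A3, A4) = ((((A1' · A2) · A3') · A4') + (((A1 · A2') · A3) · A4))'

G is 0 on only 2 rows — (0,1,0,0), (1,0,1,1). Writing each as a minterm (¬A1·A2·¬A3·¬A4, A1·¬A2·A3·A4) and OR-ing them characterizes exactly where G=0, so G is the negation of that disjunction.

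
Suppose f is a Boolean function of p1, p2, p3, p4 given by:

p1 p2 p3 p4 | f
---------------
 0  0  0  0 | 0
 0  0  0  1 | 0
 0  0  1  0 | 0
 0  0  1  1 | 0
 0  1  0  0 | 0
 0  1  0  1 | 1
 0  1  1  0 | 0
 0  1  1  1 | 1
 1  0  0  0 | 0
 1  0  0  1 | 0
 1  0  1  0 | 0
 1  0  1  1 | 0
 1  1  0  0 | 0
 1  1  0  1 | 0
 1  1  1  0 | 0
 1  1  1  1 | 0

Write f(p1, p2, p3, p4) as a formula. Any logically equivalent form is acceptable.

The 1-rows are (0,1,0,1), (0,1,1,1). Each contributes one minterm — ¬p1·p2·¬p3·p4; ¬p1·p2·p3·p4 — and their disjunction is a sum-of-products form of f.

f(p1, p2, p3, p4) = (((NOT p1 AND p2) AND NOT p3) AND p4) OR (((NOT p1 AND p2) AND p3) AND p4)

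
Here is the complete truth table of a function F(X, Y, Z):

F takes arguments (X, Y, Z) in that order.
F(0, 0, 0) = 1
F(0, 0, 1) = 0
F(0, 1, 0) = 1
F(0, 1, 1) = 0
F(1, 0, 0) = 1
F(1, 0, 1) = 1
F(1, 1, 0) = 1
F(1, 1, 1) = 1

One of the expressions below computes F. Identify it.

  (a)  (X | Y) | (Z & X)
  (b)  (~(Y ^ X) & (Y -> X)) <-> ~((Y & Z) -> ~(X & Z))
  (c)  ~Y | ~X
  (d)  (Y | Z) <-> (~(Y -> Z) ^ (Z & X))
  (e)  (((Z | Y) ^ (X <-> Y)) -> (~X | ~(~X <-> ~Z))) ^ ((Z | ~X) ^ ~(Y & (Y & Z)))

(a) disagrees with F on (0,0,0) (formula → 0, table → 1); rule it out.
(b) disagrees with F on (0,0,0) (formula → 0, table → 1); rule it out.
(c) disagrees with F on (0,0,1) (formula → 1, table → 0); rule it out.
(e) disagrees with F on (0,0,1) (formula → 1, table → 0); rule it out.
That leaves (d). Evaluating it on every row reproduces the table of F exactly.

d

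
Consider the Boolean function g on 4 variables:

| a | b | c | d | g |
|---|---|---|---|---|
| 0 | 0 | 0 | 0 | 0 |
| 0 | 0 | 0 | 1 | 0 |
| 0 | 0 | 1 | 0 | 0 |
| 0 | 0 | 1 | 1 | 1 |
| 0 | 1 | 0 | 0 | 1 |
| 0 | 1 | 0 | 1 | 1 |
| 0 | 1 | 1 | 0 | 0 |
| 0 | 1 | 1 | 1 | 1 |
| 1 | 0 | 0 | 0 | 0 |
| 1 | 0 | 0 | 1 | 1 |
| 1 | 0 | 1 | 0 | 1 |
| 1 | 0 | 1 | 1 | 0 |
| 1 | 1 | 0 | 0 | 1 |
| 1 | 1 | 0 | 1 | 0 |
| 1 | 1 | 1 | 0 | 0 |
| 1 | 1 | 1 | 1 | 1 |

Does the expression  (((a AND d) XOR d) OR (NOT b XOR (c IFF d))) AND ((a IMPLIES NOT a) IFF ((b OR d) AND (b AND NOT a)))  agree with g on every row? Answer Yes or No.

No

Test each input against both g and the formula:
  a=0, b=0, c=0, d=0: formula gives 0, g = 0 ✓
  a=0, b=0, c=0, d=1: formula gives 0, g = 0 ✓
  a=0, b=0, c=1, d=0: formula gives 0, g = 0 ✓
  a=0, b=0, c=1, d=1: formula gives 0, but g = 1 ✗
Row (0,0,1,1) is a counterexample, so the formula is not equivalent to g.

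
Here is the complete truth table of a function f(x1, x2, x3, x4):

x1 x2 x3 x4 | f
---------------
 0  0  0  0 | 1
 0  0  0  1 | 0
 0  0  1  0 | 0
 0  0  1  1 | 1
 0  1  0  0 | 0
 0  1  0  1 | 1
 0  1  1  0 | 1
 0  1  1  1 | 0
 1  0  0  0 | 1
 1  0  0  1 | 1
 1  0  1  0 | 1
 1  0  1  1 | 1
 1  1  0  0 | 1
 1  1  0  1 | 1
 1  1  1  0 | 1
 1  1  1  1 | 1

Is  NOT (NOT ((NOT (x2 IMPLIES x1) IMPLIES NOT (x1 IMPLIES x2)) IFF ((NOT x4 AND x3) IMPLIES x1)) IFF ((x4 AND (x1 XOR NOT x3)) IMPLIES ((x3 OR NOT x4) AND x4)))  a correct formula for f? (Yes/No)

Yes

Check the formula against f row by row:
  x1=0, x2=0, x3=0, x4=0: formula gives 1, f = 1 ✓
  x1=0, x2=0, x3=0, x4=1: formula gives 0, f = 0 ✓
  x1=0, x2=0, x3=1, x4=0: formula gives 0, f = 0 ✓
  x1=0, x2=0, x3=1, x4=1: formula gives 1, f = 1 ✓
  … (the remaining 12 rows also agree.)
Every row agrees, so the formula is equivalent.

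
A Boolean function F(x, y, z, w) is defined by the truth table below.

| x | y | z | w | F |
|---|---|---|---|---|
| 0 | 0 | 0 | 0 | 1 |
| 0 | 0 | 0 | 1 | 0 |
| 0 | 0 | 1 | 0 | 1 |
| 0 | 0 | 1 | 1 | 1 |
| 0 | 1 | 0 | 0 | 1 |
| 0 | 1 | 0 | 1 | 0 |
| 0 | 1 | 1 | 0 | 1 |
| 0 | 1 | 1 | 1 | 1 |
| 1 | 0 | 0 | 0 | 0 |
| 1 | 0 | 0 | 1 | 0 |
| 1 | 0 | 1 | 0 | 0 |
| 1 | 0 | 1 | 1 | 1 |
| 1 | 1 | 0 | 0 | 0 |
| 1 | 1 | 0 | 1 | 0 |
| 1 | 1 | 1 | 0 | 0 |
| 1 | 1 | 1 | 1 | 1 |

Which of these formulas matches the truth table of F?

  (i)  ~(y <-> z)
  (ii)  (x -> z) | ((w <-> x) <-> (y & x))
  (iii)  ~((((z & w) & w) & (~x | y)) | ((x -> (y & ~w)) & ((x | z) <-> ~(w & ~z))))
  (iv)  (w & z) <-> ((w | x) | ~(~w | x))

(i) fails at (0,0,0,0): the formula yields 0, F is 1.
(ii) fails at (0,0,0,1): the formula yields 1, F is 0.
(iii) fails at (0,0,1,0): the formula yields 0, F is 1.
Only (iv) survives; checking it on all 16 rows confirms it matches F.

iv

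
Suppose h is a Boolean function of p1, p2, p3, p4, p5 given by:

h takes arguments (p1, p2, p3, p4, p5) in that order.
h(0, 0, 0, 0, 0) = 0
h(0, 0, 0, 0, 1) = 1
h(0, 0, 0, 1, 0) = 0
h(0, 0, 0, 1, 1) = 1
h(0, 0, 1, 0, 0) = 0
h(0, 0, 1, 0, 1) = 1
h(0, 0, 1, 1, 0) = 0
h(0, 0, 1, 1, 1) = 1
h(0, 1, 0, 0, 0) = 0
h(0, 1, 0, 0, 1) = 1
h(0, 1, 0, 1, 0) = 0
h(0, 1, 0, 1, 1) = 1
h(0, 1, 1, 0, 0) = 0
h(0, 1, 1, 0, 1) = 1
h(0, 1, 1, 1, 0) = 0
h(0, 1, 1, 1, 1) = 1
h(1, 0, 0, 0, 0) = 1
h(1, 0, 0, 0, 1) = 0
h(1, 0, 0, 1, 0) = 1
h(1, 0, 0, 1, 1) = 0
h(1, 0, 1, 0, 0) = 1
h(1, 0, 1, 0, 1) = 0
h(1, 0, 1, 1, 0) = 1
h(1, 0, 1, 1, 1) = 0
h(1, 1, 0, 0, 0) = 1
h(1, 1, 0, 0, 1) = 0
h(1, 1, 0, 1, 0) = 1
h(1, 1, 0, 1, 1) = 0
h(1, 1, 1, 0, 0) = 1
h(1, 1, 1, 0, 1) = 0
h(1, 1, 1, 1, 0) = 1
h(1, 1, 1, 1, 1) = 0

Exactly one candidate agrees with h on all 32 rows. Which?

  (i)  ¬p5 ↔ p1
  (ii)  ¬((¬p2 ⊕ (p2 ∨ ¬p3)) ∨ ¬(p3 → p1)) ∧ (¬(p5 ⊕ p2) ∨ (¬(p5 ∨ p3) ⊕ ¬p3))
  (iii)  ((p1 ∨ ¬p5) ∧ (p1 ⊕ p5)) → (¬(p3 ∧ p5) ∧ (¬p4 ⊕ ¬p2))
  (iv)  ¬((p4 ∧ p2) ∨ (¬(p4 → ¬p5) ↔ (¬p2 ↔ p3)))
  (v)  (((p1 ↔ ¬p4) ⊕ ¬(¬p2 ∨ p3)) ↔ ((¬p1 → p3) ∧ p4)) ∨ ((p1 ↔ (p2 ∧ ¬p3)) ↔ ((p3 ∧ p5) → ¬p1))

i

(ii): at (0,0,0,0,0) it gives 1, but h = 0 — eliminated.
(iii): at (0,0,0,0,0) it gives 1, but h = 0 — eliminated.
(iv): at (0,0,0,0,1) it gives 0, but h = 1 — eliminated.
(v): at (0,0,0,0,0) it gives 1, but h = 0 — eliminated.
(i) is the remaining candidate, and it agrees with h on all 32 inputs.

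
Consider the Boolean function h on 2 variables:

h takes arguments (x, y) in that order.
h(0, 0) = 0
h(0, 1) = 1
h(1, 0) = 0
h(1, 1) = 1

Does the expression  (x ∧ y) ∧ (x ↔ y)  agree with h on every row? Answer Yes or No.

No

Test each input against both h and the formula:
  x=0, y=0: formula gives 0, h = 0 ✓
  x=0, y=1: formula gives 0, but h = 1 ✗
Since they disagree at (0,1), the expression is not a correct formula for h.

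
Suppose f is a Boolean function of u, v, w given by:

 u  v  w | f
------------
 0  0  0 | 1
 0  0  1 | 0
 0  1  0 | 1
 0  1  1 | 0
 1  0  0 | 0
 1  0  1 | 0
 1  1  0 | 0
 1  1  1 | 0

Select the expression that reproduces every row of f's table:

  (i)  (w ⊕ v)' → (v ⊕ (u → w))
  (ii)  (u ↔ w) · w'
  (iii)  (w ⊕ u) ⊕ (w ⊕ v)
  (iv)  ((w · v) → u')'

(i) disagrees with f on (0,0,1) (formula → 1, table → 0); rule it out.
(iii) disagrees with f on (0,0,0) (formula → 0, table → 1); rule it out.
(iv) disagrees with f on (0,0,0) (formula → 0, table → 1); rule it out.
Only (ii) survives; checking it on all 8 rows confirms it matches f.

ii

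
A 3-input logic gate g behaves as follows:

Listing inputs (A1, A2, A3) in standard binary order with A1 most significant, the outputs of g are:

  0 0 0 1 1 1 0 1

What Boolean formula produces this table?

The 1-rows are (0,1,1), (1,0,0), (1,0,1), (1,1,1). Each contributes one minterm — ¬A1·A2·A3; A1·¬A2·¬A3; A1·¬A2·A3; A1·A2·A3 — and their disjunction is a sum-of-products form of g.

g(A1, A2, A3) = ((((~A1 & A2) & A3) | ((A1 & ~A2) & ~A3)) | ((A1 & ~A2) & A3)) | ((A1 & A2) & A3)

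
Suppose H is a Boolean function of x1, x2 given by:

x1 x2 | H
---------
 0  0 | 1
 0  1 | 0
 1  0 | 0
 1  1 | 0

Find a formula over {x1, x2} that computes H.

H(x1, x2) = ~(x1 | x2)

The output is 1 only when every input is 0 — NOR of all inputs.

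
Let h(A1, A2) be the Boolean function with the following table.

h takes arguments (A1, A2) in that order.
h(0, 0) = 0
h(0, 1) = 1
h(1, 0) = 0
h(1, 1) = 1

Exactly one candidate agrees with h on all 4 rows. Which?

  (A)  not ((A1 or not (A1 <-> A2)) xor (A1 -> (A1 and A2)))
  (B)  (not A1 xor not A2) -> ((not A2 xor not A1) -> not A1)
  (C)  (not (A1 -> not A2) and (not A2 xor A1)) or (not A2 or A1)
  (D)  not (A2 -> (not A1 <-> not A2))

(B): at (0,0) it gives 1, but h = 0 — eliminated.
(C): at (0,0) it gives 1, but h = 0 — eliminated.
(D): at (1,1) it gives 0, but h = 1 — eliminated.
Only (A) survives; checking it on all 4 rows confirms it matches h.

A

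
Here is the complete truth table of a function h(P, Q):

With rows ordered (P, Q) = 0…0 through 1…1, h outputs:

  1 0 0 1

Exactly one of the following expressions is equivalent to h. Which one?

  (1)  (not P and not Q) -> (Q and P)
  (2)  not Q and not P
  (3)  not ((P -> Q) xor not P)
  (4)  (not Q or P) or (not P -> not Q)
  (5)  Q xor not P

5

(1) disagrees with h on (0,0) (formula → 0, table → 1); rule it out.
(2) disagrees with h on (1,1) (formula → 0, table → 1); rule it out.
(3) disagrees with h on (0,1) (formula → 1, table → 0); rule it out.
(4) disagrees with h on (1,0) (formula → 1, table → 0); rule it out.
That leaves (5). Evaluating it on every row reproduces the table of h exactly.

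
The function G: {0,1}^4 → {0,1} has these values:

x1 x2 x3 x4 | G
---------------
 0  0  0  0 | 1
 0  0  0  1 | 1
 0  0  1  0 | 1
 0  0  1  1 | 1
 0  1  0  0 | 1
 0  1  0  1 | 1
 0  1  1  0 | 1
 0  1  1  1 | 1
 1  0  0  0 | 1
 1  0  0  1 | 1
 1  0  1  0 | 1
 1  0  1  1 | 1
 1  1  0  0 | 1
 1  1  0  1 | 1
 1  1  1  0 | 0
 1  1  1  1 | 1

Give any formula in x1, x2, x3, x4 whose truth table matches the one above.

G is 0 on exactly one input, (1,1,1,0), whose minterm is x1·x2·x3·¬x4. So G is the negation of that single conjunction.

G(x1, x2, x3, x4) = ~(((x1 & x2) & x3) & ~x4)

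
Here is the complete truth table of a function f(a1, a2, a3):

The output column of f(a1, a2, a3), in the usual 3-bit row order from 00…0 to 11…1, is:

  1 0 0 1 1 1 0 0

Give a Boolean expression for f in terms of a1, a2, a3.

f(a1, a2, a3) = ((((~a1 & ~a2) & ~a3) | ((~a1 & a2) & a3)) | ((a1 & ~a2) & ~a3)) | ((a1 & ~a2) & a3)

f=1 on 4 inputs: (0,0,0), (0,1,1), (1,0,0), (1,0,1). Reading each as a conjunction of literals (¬a1·¬a2·¬a3, ¬a1·a2·a3, a1·¬a2·¬a3, a1·¬a2·a3) and taking the OR gives the canonical DNF.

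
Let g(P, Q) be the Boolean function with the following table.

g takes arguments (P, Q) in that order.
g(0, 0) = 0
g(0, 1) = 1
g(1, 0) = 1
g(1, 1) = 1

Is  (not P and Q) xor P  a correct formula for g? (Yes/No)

Yes

Evaluate (not P and Q) xor P on each row and compare to g:
  P=0, Q=0: formula gives 0, g = 0 ✓
  P=0, Q=1: formula gives 1, g = 1 ✓
  P=1, Q=0: formula gives 1, g = 1 ✓
  P=1, Q=1: formula gives 1, g = 1 ✓
All 4 rows match — the expression computes g exactly.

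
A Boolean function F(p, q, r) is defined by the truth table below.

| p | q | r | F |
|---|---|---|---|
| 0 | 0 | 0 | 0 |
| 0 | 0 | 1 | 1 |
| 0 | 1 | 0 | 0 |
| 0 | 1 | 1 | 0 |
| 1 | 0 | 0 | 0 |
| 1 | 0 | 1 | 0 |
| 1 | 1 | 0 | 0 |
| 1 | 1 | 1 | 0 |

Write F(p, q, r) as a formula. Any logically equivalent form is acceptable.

F(p, q, r) = (~p & ~q) & r

F is 1 on exactly one input, (0,0,1), whose minterm is ¬p·¬q·r. So F is just that conjunction.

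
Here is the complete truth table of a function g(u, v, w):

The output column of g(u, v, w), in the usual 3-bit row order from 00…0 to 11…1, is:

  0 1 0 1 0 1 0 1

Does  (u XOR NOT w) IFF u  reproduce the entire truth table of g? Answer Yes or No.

Yes

Evaluate (u XOR NOT w) IFF u on each row and compare to g:
  u=0, v=0, w=0: formula gives 0, g = 0 ✓
  u=0, v=0, w=1: formula gives 1, g = 1 ✓
  u=0, v=1, w=0: formula gives 0, g = 0 ✓
  u=0, v=1, w=1: formula gives 1, g = 1 ✓
  u=1, v=0, w=0: formula gives 0, g = 0 ✓
  … (the remaining 3 rows also agree.)
All 8 rows match — the expression computes g exactly.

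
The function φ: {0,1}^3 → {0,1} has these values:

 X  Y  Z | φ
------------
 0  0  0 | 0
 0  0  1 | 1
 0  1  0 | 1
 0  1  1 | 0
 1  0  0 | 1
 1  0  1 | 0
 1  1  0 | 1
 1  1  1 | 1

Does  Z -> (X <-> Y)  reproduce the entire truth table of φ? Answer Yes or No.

No

Evaluate Z -> (X <-> Y) on each row and compare to φ:
  X=0, Y=0, Z=0: formula gives 1, but φ = 0 ✗
A single disagreement suffices: at (0,0,0) they differ, so the formula does not compute φ.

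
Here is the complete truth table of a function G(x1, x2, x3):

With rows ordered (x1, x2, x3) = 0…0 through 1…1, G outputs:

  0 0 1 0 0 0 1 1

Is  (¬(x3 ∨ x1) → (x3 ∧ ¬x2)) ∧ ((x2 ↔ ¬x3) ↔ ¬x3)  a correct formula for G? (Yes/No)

No

Test each input against both G and the formula:
  x1=0, x2=0, x3=0: formula gives 0, G = 0 ✓
  x1=0, x2=0, x3=1: formula gives 0, G = 0 ✓
  x1=0, x2=1, x3=0: formula gives 0, but G = 1 ✗
A single disagreement suffices: at (0,1,0) they differ, so the formula does not compute G.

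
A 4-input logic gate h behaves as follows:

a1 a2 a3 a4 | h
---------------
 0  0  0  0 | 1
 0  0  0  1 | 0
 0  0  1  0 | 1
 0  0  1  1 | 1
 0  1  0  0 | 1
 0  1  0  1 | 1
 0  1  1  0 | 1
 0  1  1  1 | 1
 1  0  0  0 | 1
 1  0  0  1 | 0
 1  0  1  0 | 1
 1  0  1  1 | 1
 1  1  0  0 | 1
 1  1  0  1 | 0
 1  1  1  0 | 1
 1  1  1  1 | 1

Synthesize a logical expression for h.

h(a1, a2, a3, a4) = ¬(((((¬a1 ∧ ¬a2) ∧ ¬a3) ∧ a4) ∨ (((a1 ∧ ¬a2) ∧ ¬a3) ∧ a4)) ∨ (((a1 ∧ a2) ∧ ¬a3) ∧ a4))

h is 0 on only 3 rows — (0,0,0,1), (1,0,0,1), (1,1,0,1). Writing each as a minterm (¬a1·¬a2·¬a3·a4, a1·¬a2·¬a3·a4, a1·a2·¬a3·a4) and OR-ing them characterizes exactly where h=0, so h is the negation of that disjunction.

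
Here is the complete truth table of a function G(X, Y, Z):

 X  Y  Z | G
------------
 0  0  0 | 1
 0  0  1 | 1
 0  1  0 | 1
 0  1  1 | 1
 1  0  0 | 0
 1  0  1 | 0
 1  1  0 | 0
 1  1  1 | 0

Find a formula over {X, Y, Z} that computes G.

The output is the negation of X.

G(X, Y, Z) = ¬X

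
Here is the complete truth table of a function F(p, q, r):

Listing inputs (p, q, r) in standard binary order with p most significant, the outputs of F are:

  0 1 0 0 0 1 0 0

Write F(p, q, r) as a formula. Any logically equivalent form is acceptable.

The 1-rows are (0,0,1), (1,0,1). Each contributes one minterm — ¬p·¬q·r; p·¬q·r — and their disjunction is a sum-of-products form of F.

F(p, q, r) = ((p' · q') · r) + ((p · q') · r)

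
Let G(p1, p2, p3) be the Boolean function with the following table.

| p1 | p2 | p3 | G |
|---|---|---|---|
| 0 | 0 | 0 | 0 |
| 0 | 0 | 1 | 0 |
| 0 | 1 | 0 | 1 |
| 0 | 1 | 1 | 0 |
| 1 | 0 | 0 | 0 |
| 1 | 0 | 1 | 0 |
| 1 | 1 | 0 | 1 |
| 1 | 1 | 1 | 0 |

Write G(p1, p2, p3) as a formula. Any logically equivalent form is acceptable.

G=1 on 2 inputs: (0,1,0), (1,1,0). Reading each as a conjunction of literals (¬p1·p2·¬p3, p1·p2·¬p3) and taking the OR gives the canonical DNF.

G(p1, p2, p3) = ((~p1 & p2) & ~p3) | ((p1 & p2) & ~p3)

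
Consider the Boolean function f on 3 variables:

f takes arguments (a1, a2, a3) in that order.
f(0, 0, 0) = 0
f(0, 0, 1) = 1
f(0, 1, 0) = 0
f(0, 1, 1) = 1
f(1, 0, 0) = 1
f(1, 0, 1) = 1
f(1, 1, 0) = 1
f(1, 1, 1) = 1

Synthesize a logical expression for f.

f(a1, a2, a3) = (((a1' · a2') · a3') + ((a1' · a2) · a3'))'

f is 0 on only 2 rows — (0,0,0), (0,1,0). Writing each as a minterm (¬a1·¬a2·¬a3, ¬a1·a2·¬a3) and OR-ing them characterizes exactly where f=0, so f is the negation of that disjunction.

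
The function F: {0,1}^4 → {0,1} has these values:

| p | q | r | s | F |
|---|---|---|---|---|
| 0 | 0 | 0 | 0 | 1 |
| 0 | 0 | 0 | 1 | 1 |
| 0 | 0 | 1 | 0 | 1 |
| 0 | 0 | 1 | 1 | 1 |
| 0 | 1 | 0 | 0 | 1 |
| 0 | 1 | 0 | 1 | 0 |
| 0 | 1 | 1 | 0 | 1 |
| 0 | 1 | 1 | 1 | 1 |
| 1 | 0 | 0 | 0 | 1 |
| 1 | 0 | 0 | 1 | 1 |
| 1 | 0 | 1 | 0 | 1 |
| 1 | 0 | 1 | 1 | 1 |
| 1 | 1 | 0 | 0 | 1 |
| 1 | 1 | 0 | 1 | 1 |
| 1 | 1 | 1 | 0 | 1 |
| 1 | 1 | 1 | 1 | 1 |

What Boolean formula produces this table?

F(p, q, r, s) = NOT (((NOT p AND q) AND NOT r) AND s)

Only row (0,1,0,1) gives 0. So F is 1 everywhere except there — the complement of the minterm ¬p·q·¬r·s.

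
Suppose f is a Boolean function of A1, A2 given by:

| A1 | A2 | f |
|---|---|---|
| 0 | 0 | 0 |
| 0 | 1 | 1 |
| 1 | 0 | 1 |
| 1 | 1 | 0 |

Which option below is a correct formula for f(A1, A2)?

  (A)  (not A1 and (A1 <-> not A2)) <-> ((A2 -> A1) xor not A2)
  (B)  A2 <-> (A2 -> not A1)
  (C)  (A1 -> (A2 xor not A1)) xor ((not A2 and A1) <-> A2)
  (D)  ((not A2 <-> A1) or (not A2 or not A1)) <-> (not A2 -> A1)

D

(A) fails at (0,0): the formula yields 1, f is 0.
(B) fails at (1,0): the formula yields 0, f is 1.
(C) fails at (1,0): the formula yields 0, f is 1.
That leaves (D). Evaluating it on every row reproduces the table of f exactly.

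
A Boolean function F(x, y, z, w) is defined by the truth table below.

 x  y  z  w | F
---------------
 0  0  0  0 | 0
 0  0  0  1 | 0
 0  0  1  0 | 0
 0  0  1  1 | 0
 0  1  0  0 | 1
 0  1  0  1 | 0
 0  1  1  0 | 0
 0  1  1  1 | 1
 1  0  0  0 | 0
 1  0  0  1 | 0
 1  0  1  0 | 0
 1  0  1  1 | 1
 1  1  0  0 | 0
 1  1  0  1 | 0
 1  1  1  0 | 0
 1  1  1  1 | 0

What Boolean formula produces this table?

F(x, y, z, w) = ((((~x & y) & ~z) & ~w) | (((~x & y) & z) & w)) | (((x & ~y) & z) & w)

The 1-rows are (0,1,0,0), (0,1,1,1), (1,0,1,1). Each contributes one minterm — ¬x·y·¬z·¬w; ¬x·y·z·w; x·¬y·z·w — and their disjunction is a sum-of-products form of F.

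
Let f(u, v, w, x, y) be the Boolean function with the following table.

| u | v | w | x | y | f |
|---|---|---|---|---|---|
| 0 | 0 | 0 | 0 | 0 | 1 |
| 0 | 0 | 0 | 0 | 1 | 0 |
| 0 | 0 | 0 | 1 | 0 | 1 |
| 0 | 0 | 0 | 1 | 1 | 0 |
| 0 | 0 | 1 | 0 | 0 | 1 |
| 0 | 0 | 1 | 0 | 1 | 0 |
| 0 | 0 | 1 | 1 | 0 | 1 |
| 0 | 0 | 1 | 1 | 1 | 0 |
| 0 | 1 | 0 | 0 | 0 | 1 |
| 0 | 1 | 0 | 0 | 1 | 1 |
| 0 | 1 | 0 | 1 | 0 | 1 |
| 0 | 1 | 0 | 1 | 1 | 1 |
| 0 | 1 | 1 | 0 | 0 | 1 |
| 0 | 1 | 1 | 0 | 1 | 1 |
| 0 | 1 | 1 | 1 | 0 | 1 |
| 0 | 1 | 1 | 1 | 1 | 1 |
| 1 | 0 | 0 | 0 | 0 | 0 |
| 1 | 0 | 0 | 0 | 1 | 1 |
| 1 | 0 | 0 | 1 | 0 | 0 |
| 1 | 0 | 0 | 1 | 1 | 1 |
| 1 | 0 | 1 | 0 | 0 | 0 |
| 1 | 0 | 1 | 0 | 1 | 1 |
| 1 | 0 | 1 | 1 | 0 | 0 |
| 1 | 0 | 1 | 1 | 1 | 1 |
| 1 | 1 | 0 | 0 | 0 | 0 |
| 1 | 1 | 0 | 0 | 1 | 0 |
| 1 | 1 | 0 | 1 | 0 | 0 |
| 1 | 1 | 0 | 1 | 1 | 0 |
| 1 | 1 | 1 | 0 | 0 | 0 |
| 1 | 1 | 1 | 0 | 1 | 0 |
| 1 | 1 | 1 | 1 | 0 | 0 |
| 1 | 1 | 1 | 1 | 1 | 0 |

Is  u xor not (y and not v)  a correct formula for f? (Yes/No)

Yes

Test each input against both f and the formula:
  u=0, v=0, w=0, x=0, y=0: formula gives 1, f = 1 ✓
  u=0, v=0, w=0, x=0, y=1: formula gives 0, f = 0 ✓
  u=0, v=0, w=0, x=1, y=0: formula gives 1, f = 1 ✓
  u=0, v=0, w=0, x=1, y=1: formula gives 0, f = 0 ✓
  … (the remaining 28 rows also agree.)
No disagreement on any input; they are logically equivalent.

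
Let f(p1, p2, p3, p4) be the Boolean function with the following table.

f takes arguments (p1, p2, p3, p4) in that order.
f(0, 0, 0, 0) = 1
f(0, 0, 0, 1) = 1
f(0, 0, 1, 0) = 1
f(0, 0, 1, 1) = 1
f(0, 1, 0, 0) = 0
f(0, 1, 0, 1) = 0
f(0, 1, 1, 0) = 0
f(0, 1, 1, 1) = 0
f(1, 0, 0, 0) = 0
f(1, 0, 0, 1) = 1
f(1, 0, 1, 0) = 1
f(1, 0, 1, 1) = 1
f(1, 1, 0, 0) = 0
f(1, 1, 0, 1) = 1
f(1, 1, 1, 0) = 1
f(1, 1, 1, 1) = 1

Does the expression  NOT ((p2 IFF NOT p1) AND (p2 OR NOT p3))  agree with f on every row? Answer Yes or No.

Evaluate NOT ((p2 IFF NOT p1) AND (p2 OR NOT p3)) on each row and compare to f:
  p1=0, p2=0, p3=0, p4=0: formula gives 1, f = 1 ✓
  p1=0, p2=0, p3=0, p4=1: formula gives 1, f = 1 ✓
  p1=0, p2=0, p3=1, p4=0: formula gives 1, f = 1 ✓
  p1=0, p2=0, p3=1, p4=1: formula gives 1, f = 1 ✓
  …
  p1=1, p2=0, p3=0, p4=1: formula gives 0, but f = 1 ✗
Row (1,0,0,1) is a counterexample, so the formula is not equivalent to f.

No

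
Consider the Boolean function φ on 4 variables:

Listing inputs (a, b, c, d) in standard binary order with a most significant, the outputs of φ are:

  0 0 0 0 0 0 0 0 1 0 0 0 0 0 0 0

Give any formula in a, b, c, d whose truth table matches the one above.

φ(a, b, c, d) = ((a & ~b) & ~c) & ~d

φ is 1 on exactly one input, (1,0,0,0), whose minterm is a·¬b·¬c·¬d. So φ is just that conjunction.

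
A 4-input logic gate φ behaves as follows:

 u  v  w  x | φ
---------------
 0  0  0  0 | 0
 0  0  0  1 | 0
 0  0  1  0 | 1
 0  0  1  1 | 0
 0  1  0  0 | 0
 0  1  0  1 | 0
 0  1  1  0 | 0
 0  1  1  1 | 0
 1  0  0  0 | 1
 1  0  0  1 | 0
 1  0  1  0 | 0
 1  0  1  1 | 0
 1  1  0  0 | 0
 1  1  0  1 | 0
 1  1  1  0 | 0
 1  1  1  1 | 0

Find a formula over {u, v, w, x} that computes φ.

φ(u, v, w, x) = (((u' · v') · w) · x') + (((u · v') · w') · x')

φ=1 on 2 inputs: (0,0,1,0), (1,0,0,0). Reading each as a conjunction of literals (¬u·¬v·w·¬x, u·¬v·¬w·¬x) and taking the OR gives the canonical DNF.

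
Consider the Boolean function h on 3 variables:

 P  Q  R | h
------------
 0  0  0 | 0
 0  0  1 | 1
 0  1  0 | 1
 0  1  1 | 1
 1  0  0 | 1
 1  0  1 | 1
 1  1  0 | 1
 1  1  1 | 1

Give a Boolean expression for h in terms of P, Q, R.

h(P, Q, R) = (P ∨ Q) ∨ R

The output is 1 whenever at least one input is 1 — the OR of all inputs.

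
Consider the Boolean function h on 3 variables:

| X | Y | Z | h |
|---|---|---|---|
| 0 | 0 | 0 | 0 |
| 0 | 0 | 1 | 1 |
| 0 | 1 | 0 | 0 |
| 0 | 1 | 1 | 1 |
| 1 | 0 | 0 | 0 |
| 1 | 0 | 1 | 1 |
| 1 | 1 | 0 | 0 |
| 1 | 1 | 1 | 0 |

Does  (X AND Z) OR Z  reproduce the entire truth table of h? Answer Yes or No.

Evaluate (X AND Z) OR Z on each row and compare to h:
  X=0, Y=0, Z=0: formula gives 0, h = 0 ✓
  X=0, Y=0, Z=1: formula gives 1, h = 1 ✓
  X=0, Y=1, Z=0: formula gives 0, h = 0 ✓
  X=0, Y=1, Z=1: formula gives 1, h = 1 ✓
  X=1, Y=0, Z=0: formula gives 0, h = 0 ✓
  …
  X=1, Y=1, Z=1: formula gives 1, but h = 0 ✗
Row (1,1,1) is a counterexample, so the formula is not equivalent to h.

No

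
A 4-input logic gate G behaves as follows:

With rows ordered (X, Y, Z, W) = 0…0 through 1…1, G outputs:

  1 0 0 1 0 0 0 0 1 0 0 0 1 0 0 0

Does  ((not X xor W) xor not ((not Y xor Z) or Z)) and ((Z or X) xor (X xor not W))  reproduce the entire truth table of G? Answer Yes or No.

Test each input against both G and the formula:
  X=0, Y=0, Z=0, W=0: formula gives 1, G = 1 ✓
  X=0, Y=0, Z=0, W=1: formula gives 0, G = 0 ✓
  X=0, Y=0, Z=1, W=0: formula gives 0, G = 0 ✓
  X=0, Y=0, Z=1, W=1: formula gives 0, but G = 1 ✗
Since they disagree at (0,0,1,1), the expression is not a correct formula for G.

No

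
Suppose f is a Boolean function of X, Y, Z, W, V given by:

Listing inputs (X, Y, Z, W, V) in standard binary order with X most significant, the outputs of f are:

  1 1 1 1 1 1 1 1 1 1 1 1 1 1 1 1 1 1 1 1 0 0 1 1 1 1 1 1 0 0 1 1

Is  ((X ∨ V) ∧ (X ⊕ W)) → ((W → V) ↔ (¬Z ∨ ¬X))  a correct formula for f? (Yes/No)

Yes

Evaluate ((X ∨ V) ∧ (X ⊕ W)) → ((W → V) ↔ (¬Z ∨ ¬X)) on each row and compare to f:
  X=0, Y=0, Z=0, W=0, V=0: formula gives 1, f = 1 ✓
  X=0, Y=0, Z=0, W=0, V=1: formula gives 1, f = 1 ✓
  X=0, Y=0, Z=0, W=1, V=0: formula gives 1, f = 1 ✓
  X=0, Y=0, Z=0, W=1, V=1: formula gives 1, f = 1 ✓
  … (the remaining 28 rows also agree.)
All 32 rows match — the expression computes f exactly.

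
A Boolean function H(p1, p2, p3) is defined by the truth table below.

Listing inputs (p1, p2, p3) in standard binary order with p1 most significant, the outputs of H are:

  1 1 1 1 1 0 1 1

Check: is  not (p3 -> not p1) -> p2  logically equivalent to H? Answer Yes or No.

Test each input against both H and the formula:
  p1=0, p2=0, p3=0: formula gives 1, H = 1 ✓
  p1=0, p2=0, p3=1: formula gives 1, H = 1 ✓
  p1=0, p2=1, p3=0: formula gives 1, H = 1 ✓
  p1=0, p2=1, p3=1: formula gives 1, H = 1 ✓
  p1=1, p2=0, p3=0: formula gives 1, H = 1 ✓
  … (the remaining 3 rows also agree.)
No disagreement on any input; they are logically equivalent.

Yes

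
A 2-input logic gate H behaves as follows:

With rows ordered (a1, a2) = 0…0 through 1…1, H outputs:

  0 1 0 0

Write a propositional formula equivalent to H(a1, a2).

H(a1, a2) = not a1 and a2

1 only at (0,1): NOT a1 AND a2.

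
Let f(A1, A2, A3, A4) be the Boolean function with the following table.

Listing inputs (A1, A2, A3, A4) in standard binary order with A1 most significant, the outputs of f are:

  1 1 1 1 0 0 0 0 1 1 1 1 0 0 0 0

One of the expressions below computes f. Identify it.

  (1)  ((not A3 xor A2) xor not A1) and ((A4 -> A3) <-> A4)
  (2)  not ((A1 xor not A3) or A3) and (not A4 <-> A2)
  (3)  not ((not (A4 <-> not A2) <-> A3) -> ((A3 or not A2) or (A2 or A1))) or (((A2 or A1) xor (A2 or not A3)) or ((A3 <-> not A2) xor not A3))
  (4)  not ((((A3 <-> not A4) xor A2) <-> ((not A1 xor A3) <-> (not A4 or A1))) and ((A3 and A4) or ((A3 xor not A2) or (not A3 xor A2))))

3

(1) disagrees with f on (0,0,0,0) (formula → 0, table → 1); rule it out.
(2) disagrees with f on (0,0,0,0) (formula → 0, table → 1); rule it out.
(4) disagrees with f on (0,1,0,0) (formula → 1, table → 0); rule it out.
That leaves (3). Evaluating it on every row reproduces the table of f exactly.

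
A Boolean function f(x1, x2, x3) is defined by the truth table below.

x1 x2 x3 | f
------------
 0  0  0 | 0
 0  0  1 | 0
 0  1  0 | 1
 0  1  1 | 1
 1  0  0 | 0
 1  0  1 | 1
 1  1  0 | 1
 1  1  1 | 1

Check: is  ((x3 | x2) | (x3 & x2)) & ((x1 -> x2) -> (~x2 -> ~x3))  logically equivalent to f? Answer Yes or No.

Evaluate ((x3 | x2) | (x3 & x2)) & ((x1 -> x2) -> (~x2 -> ~x3)) on each row and compare to f:
  x1=0, x2=0, x3=0: formula gives 0, f = 0 ✓
  x1=0, x2=0, x3=1: formula gives 0, f = 0 ✓
  x1=0, x2=1, x3=0: formula gives 1, f = 1 ✓
  x1=0, x2=1, x3=1: formula gives 1, f = 1 ✓
  x1=1, x2=0, x3=0: formula gives 0, f = 0 ✓
  … (the remaining 3 rows also agree.)
All 8 rows match — the expression computes f exactly.

Yes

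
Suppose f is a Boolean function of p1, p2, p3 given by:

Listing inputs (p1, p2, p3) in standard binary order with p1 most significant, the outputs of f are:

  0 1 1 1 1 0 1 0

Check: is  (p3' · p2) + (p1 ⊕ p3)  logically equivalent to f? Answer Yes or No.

Yes

Test each input against both f and the formula:
  p1=0, p2=0, p3=0: formula gives 0, f = 0 ✓
  p1=0, p2=0, p3=1: formula gives 1, f = 1 ✓
  p1=0, p2=1, p3=0: formula gives 1, f = 1 ✓
  p1=0, p2=1, p3=1: formula gives 1, f = 1 ✓
  p1=1, p2=0, p3=0: formula gives 1, f = 1 ✓
  … (the remaining 3 rows also agree.)
Every row agrees, so the formula is equivalent.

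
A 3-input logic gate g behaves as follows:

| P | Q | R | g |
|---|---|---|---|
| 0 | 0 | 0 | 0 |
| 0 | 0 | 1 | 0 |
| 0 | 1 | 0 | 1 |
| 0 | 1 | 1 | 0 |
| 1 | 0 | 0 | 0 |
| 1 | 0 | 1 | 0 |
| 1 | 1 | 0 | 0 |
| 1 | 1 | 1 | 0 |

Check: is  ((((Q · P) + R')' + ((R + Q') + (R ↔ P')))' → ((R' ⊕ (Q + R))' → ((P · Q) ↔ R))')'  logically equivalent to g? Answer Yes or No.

Yes

Evaluate ((((Q · P) + R')' + ((R + Q') + (R ↔ P')))' → ((R' ⊕ (Q + R))' → ((P · Q) ↔ R))')' on each row and compare to g:
  P=0, Q=0, R=0: formula gives 0, g = 0 ✓
  P=0, Q=0, R=1: formula gives 0, g = 0 ✓
  P=0, Q=1, R=0: formula gives 1, g = 1 ✓
  P=0, Q=1, R=1: formula gives 0, g = 0 ✓
  P=1, Q=0, R=0: formula gives 0, g = 0 ✓
  … (the remaining 3 rows also agree.)
No disagreement on any input; they are logically equivalent.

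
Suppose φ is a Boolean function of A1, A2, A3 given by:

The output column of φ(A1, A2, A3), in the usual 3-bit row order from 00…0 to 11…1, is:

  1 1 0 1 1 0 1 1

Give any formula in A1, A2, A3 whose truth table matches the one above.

φ(A1, A2, A3) = not (((not A1 and A2) and not A3) or ((A1 and not A2) and A3))

The 0-rows are (0,1,0), (1,0,1). Take each as a conjunction (¬A1·A2·¬A3, A1·¬A2·A3), form their disjunction, and complement — that gives a formula that is 1 everywhere φ is.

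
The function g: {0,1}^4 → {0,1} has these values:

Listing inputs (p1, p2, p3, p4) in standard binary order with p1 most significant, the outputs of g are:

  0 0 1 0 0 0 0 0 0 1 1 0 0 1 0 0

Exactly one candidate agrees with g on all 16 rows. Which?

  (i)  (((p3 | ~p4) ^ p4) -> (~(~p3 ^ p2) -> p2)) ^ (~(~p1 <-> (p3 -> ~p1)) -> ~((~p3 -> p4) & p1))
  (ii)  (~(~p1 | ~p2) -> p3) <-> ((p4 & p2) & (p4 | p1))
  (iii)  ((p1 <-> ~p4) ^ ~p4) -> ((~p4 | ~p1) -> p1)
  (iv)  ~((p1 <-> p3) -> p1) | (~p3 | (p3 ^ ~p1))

(ii) disagrees with g on (0,0,1,0) (formula → 0, table → 1); rule it out.
(iii) disagrees with g on (0,0,1,0) (formula → 0, table → 1); rule it out.
(iv) disagrees with g on (0,0,0,0) (formula → 1, table → 0); rule it out.
That leaves (i). Evaluating it on every row reproduces the table of g exactly.

i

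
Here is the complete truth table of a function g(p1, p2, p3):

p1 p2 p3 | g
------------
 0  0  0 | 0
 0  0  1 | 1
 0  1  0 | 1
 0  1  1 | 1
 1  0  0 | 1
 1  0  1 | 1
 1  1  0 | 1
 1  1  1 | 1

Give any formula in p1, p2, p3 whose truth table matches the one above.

The output is 1 whenever at least one input is 1 — the OR of all inputs.

g(p1, p2, p3) = (p1 or p2) or p3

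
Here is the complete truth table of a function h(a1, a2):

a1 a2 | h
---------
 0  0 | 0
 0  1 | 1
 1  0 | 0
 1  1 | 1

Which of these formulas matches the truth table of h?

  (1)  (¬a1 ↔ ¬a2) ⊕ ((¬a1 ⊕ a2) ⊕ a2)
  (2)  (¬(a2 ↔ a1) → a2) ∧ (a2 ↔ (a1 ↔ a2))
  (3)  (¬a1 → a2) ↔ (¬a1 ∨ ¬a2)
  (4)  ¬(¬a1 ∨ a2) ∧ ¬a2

(2) fails at (0,1): the formula yields 0, h is 1.
(3) fails at (1,0): the formula yields 1, h is 0.
(4) fails at (0,1): the formula yields 0, h is 1.
(1) is the remaining candidate, and it agrees with h on all 4 inputs.

1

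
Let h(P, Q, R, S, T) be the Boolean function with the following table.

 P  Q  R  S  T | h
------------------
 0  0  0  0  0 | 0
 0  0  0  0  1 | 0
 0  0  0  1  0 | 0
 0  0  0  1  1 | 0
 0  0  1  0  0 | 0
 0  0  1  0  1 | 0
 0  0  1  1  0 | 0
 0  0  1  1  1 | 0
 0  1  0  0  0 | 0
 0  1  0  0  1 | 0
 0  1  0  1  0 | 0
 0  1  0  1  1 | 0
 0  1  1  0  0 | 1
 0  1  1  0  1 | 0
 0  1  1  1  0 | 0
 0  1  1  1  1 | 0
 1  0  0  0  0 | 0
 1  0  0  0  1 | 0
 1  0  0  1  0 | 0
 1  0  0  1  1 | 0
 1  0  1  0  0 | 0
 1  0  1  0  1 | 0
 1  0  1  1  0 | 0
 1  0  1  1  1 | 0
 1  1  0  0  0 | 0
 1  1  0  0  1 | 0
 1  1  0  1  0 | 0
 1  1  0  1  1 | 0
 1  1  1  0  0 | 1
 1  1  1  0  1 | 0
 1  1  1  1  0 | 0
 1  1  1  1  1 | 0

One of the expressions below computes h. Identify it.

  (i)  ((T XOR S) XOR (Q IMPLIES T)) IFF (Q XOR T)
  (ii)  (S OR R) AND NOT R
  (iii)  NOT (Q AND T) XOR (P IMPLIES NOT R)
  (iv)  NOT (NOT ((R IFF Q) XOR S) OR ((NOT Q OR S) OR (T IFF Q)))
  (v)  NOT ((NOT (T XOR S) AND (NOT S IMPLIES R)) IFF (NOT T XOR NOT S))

iv

(i): at (0,0,0,1,0) it gives 1, but h = 0 — eliminated.
(ii): at (0,0,0,1,0) it gives 1, but h = 0 — eliminated.
(iii): at (0,1,0,0,1) it gives 1, but h = 0 — eliminated.
(v): at (0,0,0,0,1) it gives 1, but h = 0 — eliminated.
That leaves (iv). Evaluating it on every row reproduces the table of h exactly.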